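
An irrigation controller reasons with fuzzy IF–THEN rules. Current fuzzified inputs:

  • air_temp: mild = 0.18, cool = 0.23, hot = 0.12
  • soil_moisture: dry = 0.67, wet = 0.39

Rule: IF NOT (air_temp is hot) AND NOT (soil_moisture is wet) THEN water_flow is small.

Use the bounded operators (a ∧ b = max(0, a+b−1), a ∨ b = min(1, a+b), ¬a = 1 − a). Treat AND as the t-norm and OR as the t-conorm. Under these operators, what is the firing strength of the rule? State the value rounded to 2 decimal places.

firing strength: ¬hot=1−0.12=0.88, ¬wet=1−0.39=0.61; AND[max(0, a+b−1)] → w = 0.49

0.49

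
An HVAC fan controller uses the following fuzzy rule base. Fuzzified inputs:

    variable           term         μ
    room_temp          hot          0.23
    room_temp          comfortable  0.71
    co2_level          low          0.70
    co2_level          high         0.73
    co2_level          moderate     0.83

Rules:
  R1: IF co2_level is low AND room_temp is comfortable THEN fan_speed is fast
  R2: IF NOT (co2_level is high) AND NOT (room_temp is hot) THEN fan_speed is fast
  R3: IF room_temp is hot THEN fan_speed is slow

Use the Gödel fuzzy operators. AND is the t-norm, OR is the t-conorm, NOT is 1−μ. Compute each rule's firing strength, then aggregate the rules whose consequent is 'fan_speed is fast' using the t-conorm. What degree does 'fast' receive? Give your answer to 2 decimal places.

R1: low=0.70, comfortable=0.71; AND[min(a, b)] → w = 0.70
R2: ¬high=1−0.73=0.27, ¬hot=1−0.23=0.77; AND[min(a, b)] → w = 0.27
R3: hot=0.23 → w = 0.23
Rules with consequent 'fast': {R1, R2} → strengths 0.70, 0.27
Aggregate via t-conorm [max(a, b)]: 0.70

0.70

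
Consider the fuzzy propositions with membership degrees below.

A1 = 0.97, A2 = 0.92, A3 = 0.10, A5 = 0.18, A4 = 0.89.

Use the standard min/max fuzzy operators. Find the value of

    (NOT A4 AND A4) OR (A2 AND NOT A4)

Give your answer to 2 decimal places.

NOT A4 = 1 − 0.89 = 0.11
NOT A4 AND A4 = min(a, b) on (0.11, 0.89) = 0.11
NOT A4 = 1 − 0.89 = 0.11
A2 AND NOT A4 = min(a, b) on (0.92, 0.11) = 0.11
(NOT A4 AND A4) OR (A2 AND NOT A4) = max(a, b) on (0.11, 0.11) = 0.11

0.11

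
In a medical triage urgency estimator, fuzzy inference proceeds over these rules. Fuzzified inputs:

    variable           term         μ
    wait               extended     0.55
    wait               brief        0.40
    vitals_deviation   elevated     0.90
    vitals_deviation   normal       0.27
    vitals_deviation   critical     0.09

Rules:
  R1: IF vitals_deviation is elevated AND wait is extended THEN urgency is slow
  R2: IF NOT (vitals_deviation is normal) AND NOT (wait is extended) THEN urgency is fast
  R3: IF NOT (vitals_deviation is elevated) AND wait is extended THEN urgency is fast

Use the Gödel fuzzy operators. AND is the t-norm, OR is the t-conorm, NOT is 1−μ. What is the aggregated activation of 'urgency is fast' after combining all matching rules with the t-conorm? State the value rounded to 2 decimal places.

0.45

R1: elevated=0.90, extended=0.55; AND[min(a, b)] → w = 0.55
R2: ¬normal=1−0.27=0.73, ¬extended=1−0.55=0.45; AND[min(a, b)] → w = 0.45
R3: ¬elevated=1−0.90=0.10, extended=0.55; AND[min(a, b)] → w = 0.10
Rules with consequent 'fast': {R2, R3} → strengths 0.45, 0.10
Aggregate via t-conorm [max(a, b)]: 0.45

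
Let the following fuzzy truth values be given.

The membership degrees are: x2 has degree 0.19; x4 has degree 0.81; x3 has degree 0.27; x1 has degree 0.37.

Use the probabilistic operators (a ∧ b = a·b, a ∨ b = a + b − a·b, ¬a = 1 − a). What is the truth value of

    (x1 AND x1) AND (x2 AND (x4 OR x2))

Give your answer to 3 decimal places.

0.022

x1 AND x1 = a·b on (0.3700, 0.3700) = 0.1369
x4 OR x2 = a + b − a·b on (0.8100, 0.1900) = 0.8461
x2 AND (x4 OR x2) = a·b on (0.1900, 0.8461) = 0.1608
(x1 AND x1) AND (x2 AND (x4 OR x2)) = a·b on (0.1369, 0.1608) = 0.0220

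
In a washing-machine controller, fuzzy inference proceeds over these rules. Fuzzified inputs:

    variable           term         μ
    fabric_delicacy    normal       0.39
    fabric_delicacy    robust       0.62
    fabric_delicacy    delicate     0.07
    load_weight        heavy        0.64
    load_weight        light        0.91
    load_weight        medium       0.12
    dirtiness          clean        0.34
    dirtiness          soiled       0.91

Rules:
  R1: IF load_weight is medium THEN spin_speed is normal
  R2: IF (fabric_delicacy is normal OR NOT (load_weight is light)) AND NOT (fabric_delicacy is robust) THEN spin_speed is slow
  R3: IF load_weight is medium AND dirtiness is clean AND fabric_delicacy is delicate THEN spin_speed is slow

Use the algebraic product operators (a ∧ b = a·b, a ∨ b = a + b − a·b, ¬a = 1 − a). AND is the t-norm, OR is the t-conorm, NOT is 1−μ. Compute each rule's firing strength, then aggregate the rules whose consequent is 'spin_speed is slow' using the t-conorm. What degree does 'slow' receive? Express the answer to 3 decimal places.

0.171

R1: medium=0.12 → w = 0.1200
R2: (normal=0.39 OR ¬light=1−0.91=0.09) = 0.4449; AND[a·b] with ¬robust=1−0.62=0.38 → w = 0.1691
R3: medium=0.12, clean=0.34, delicate=0.07; AND[a·b] → w = 0.0029
Rules with consequent 'slow': {R2, R3} → strengths 0.1691, 0.0029
Aggregate via t-conorm [a + b − a·b]: 0.1714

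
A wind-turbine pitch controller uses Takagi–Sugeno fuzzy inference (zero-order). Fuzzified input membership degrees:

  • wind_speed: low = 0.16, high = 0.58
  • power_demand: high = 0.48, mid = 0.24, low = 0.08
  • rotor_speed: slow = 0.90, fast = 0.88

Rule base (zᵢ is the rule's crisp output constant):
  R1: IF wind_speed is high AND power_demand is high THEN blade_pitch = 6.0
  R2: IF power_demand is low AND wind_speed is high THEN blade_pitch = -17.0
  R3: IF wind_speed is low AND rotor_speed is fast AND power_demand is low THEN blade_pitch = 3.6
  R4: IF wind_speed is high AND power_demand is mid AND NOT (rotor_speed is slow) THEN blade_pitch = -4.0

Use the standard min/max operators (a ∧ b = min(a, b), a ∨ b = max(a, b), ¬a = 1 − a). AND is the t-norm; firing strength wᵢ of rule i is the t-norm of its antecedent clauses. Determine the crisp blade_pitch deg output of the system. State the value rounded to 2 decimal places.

1.90

R1 (z=6.0): high=0.58, high=0.48; AND[min(a, b)] → w = 0.48
R2 (z=-17.0): low=0.08, high=0.58; AND[min(a, b)] → w = 0.08
R3 (z=3.6): low=0.16, fast=0.88, low=0.08; AND[min(a, b)] → w = 0.08
R4 (z=-4.0): high=0.58, mid=0.24, ¬slow=1−0.90=0.10; AND[min(a, b)] → w = 0.10
Weighted average = (0.48·6.0 + 0.08·-17.0 + 0.08·3.6 + 0.10·-4.0) / (0.48 + 0.08 + 0.08 + 0.10)
  = 1.4080 / 0.7400 = 1.90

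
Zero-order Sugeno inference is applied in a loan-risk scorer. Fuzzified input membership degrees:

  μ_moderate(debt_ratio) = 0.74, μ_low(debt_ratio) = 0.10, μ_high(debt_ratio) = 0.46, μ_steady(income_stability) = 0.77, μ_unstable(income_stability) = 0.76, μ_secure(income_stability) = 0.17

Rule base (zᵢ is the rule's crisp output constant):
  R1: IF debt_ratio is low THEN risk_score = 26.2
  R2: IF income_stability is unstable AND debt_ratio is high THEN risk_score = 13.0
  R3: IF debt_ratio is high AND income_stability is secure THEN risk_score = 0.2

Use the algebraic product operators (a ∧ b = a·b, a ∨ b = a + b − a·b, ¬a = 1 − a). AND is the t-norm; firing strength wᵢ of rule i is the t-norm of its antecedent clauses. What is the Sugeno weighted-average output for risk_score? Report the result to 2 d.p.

13.60

R1 (z=26.2): low=0.10 → w = 0.1000
R2 (z=13.0): unstable=0.76, high=0.46; AND[a·b] → w = 0.3496
R3 (z=0.2): high=0.46, secure=0.17; AND[a·b] → w = 0.0782
Weighted average = (0.1000·26.2 + 0.3496·13.0 + 0.0782·0.2) / (0.1000 + 0.3496 + 0.0782)
  = 7.1804 / 0.5278 = 13.60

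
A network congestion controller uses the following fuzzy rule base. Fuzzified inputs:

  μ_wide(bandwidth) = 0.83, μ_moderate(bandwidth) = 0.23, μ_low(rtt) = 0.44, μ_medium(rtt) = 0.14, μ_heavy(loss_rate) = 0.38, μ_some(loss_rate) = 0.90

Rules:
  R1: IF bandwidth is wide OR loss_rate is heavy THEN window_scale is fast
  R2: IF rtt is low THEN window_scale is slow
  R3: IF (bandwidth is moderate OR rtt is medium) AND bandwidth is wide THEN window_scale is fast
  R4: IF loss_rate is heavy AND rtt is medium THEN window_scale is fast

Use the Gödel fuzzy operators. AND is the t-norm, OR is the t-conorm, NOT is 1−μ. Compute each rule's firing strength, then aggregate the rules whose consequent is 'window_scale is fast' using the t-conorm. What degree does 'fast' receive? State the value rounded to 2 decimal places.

R1: wide=0.83, heavy=0.38; OR[max(a, b)] → w = 0.83
R2: low=0.44 → w = 0.44
R3: (moderate=0.23 OR medium=0.14) = 0.23; AND[min(a, b)] with wide=0.83 → w = 0.23
R4: heavy=0.38, medium=0.14; AND[min(a, b)] → w = 0.14
Rules with consequent 'fast': {R1, R3, R4} → strengths 0.83, 0.23, 0.14
Aggregate via t-conorm [max(a, b)]: 0.83

0.83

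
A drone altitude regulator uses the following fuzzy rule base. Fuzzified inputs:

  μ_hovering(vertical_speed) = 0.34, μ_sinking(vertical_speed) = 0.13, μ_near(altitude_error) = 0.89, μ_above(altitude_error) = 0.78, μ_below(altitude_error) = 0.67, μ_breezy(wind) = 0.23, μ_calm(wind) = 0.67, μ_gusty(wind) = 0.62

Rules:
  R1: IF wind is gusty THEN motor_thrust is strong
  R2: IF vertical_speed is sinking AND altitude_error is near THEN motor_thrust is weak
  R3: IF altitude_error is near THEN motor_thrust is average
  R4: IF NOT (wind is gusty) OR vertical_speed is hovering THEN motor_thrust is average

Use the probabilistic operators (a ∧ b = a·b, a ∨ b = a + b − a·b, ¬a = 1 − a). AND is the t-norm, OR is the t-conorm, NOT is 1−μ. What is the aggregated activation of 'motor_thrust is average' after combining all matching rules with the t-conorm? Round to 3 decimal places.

R1: gusty=0.62 → w = 0.6200
R2: sinking=0.13, near=0.89; AND[a·b] → w = 0.1157
R3: near=0.89 → w = 0.8900
R4: ¬gusty=1−0.62=0.38, hovering=0.34; OR[a + b − a·b] → w = 0.5908
Rules with consequent 'average': {R3, R4} → strengths 0.8900, 0.5908
Aggregate via t-conorm [a + b − a·b]: 0.9550

0.955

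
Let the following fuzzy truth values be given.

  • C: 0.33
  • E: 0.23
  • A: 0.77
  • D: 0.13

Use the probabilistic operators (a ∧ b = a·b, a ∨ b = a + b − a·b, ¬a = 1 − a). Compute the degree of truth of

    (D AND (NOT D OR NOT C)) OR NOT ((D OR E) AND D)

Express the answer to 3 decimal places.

0.962

NOT D = 1 − 0.1300 = 0.8700
NOT C = 1 − 0.3300 = 0.6700
NOT D OR NOT C = a + b − a·b on (0.8700, 0.6700) = 0.9571
D AND (NOT D OR NOT C) = a·b on (0.1300, 0.9571) = 0.1244
D OR E = a + b − a·b on (0.1300, 0.2300) = 0.3301
(D OR E) AND D = a·b on (0.3301, 0.1300) = 0.0429
NOT ((D OR E) AND D) = 1 − 0.0429 = 0.9571
(D AND (NOT D OR NOT C)) OR NOT ((D OR E) AND D) = a + b − a·b on (0.1244, 0.9571) = 0.9624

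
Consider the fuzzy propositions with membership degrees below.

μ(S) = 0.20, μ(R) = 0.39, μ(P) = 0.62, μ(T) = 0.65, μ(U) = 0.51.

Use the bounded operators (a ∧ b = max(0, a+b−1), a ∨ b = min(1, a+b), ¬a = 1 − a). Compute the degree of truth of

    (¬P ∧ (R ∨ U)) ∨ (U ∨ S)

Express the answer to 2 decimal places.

0.99

¬P = 1 − 0.62 = 0.38
R ∨ U = min(1, a+b) on (0.39, 0.51) = 0.90
¬P ∧ (R ∨ U) = max(0, a+b−1) on (0.38, 0.90) = 0.28
U ∨ S = min(1, a+b) on (0.51, 0.20) = 0.71
(¬P ∧ (R ∨ U)) ∨ (U ∨ S) = min(1, a+b) on (0.28, 0.71) = 0.99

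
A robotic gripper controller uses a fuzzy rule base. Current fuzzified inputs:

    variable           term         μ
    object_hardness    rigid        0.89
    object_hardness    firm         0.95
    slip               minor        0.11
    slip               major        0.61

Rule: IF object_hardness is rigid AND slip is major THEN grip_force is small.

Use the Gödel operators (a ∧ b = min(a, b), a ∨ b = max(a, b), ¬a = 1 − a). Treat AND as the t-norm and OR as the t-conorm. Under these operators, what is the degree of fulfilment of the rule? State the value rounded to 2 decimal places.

firing strength: rigid=0.89, major=0.61; AND[min(a, b)] → w = 0.61

0.61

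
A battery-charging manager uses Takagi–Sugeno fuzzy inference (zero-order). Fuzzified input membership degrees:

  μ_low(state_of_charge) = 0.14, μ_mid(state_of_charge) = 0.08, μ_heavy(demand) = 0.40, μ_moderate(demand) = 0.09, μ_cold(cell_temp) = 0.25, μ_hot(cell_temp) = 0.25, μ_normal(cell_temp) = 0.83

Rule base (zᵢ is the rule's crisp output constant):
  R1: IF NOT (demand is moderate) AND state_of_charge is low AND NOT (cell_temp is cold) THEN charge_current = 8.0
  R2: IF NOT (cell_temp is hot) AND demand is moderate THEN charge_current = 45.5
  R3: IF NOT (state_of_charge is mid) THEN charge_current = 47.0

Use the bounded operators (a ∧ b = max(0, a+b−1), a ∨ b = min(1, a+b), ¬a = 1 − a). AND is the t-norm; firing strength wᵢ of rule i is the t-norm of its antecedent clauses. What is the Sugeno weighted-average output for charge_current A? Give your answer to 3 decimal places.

R1 (z=8.0): ¬moderate=1−0.09=0.91, low=0.14, ¬cold=1−0.25=0.75; AND[max(0, a+b−1)] → w = 0.00
R2 (z=45.5): ¬hot=1−0.25=0.75, moderate=0.09; AND[max(0, a+b−1)] → w = 0.00
R3 (z=47.0): ¬mid=1−0.08=0.92 → w = 0.92
Weighted average = (0.00·8.0 + 0.00·45.5 + 0.92·47.0) / (0.00 + 0.00 + 0.92)
  = 43.2400 / 0.9200 = 47.000

47.000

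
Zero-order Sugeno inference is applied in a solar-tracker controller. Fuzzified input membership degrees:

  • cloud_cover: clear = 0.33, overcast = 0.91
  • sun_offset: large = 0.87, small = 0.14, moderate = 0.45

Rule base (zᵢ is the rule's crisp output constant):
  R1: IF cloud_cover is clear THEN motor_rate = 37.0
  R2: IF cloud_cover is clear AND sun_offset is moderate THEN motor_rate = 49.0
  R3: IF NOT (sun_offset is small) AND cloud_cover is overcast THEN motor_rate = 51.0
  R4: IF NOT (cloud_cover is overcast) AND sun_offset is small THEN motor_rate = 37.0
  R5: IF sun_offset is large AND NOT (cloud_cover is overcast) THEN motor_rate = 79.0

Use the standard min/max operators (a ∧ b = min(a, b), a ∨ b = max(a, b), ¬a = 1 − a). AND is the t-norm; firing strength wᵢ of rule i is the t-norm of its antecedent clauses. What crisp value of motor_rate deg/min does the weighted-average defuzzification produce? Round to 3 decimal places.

R1 (z=37.0): clear=0.33 → w = 0.33
R2 (z=49.0): clear=0.33, moderate=0.45; AND[min(a, b)] → w = 0.33
R3 (z=51.0): ¬small=1−0.14=0.86, overcast=0.91; AND[min(a, b)] → w = 0.86
R4 (z=37.0): ¬overcast=1−0.91=0.09, small=0.14; AND[min(a, b)] → w = 0.09
R5 (z=79.0): large=0.87, ¬overcast=1−0.91=0.09; AND[min(a, b)] → w = 0.09
Weighted average = (0.33·37.0 + 0.33·49.0 + 0.86·51.0 + 0.09·37.0 + 0.09·79.0) / (0.33 + 0.33 + 0.86 + 0.09 + 0.09)
  = 82.6800 / 1.7000 = 48.635

48.635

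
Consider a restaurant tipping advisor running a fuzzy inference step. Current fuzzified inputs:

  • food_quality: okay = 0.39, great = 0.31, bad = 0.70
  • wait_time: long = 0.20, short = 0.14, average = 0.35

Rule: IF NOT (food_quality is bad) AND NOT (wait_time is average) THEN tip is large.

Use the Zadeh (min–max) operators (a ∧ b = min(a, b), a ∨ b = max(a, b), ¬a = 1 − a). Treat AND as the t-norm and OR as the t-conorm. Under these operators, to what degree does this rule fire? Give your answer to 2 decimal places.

0.30

firing strength: ¬bad=1−0.70=0.30, ¬average=1−0.35=0.65; AND[min(a, b)] → w = 0.30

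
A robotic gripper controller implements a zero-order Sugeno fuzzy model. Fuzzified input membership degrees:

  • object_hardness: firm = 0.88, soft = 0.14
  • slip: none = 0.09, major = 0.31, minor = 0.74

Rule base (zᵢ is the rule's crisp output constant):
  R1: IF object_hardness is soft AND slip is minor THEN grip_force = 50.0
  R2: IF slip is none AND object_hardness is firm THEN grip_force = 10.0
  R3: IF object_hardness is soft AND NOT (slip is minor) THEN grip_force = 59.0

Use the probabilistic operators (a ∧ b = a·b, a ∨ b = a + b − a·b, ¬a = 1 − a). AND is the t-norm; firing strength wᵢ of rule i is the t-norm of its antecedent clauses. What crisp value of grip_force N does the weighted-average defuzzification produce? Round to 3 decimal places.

37.042

R1 (z=50.0): soft=0.14, minor=0.74; AND[a·b] → w = 0.1036
R2 (z=10.0): none=0.09, firm=0.88; AND[a·b] → w = 0.0792
R3 (z=59.0): soft=0.14, ¬minor=1−0.74=0.26; AND[a·b] → w = 0.0364
Weighted average = (0.1036·50.0 + 0.0792·10.0 + 0.0364·59.0) / (0.1036 + 0.0792 + 0.0364)
  = 8.1196 / 0.2192 = 37.042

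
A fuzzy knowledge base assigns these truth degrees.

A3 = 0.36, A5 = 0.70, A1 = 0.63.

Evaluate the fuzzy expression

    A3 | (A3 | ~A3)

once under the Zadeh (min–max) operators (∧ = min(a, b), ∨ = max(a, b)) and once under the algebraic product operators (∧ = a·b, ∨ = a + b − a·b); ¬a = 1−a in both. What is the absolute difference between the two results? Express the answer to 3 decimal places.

0.213

Under Zadeh (min–max):
  ~A3 = 1 − 0.36 = 0.64
  A3 | ~A3 = max(a, b) on (0.36, 0.64) = 0.64
  A3 | (A3 | ~A3) = max(a, b) on (0.36, 0.64) = 0.64
  → value = 0.6400
Under algebraic product:
  ~A3 = 1 − 0.3600 = 0.6400
  A3 | ~A3 = a + b − a·b on (0.3600, 0.6400) = 0.7696
  A3 | (A3 | ~A3) = a + b − a·b on (0.3600, 0.7696) = 0.8525
  → value = 0.8525
|0.6400 − 0.8525| = 0.213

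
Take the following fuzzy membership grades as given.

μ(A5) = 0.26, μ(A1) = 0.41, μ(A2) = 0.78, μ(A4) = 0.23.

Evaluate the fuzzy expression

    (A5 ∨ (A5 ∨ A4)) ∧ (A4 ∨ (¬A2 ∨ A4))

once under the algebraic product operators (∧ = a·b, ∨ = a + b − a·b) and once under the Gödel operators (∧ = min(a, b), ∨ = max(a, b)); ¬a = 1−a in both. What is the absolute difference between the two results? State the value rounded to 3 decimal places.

0.081

Under algebraic product:
  A5 ∨ A4 = a + b − a·b on (0.2600, 0.2300) = 0.4302
  A5 ∨ (A5 ∨ A4) = a + b − a·b on (0.2600, 0.4302) = 0.5783
  ¬A2 = 1 − 0.7800 = 0.2200
  ¬A2 ∨ A4 = a + b − a·b on (0.2200, 0.2300) = 0.3994
  A4 ∨ (¬A2 ∨ A4) = a + b − a·b on (0.2300, 0.3994) = 0.5375
  (A5 ∨ (A5 ∨ A4)) ∧ (A4 ∨ (¬A2 ∨ A4)) = a·b on (0.5783, 0.5375) = 0.3109
  → value = 0.3109
Under Gödel:
  A5 ∨ A4 = max(a, b) on (0.26, 0.23) = 0.26
  A5 ∨ (A5 ∨ A4) = max(a, b) on (0.26, 0.26) = 0.26
  ¬A2 = 1 − 0.78 = 0.22
  ¬A2 ∨ A4 = max(a, b) on (0.22, 0.23) = 0.23
  A4 ∨ (¬A2 ∨ A4) = max(a, b) on (0.23, 0.23) = 0.23
  (A5 ∨ (A5 ∨ A4)) ∧ (A4 ∨ (¬A2 ∨ A4)) = min(a, b) on (0.26, 0.23) = 0.23
  → value = 0.2300
|0.3109 − 0.2300| = 0.081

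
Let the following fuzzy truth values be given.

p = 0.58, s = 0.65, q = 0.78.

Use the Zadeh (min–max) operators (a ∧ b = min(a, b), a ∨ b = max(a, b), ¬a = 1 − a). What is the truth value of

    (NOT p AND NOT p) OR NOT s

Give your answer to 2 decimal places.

NOT p = 1 − 0.58 = 0.42
NOT p = 1 − 0.58 = 0.42
NOT p AND NOT p = min(a, b) on (0.42, 0.42) = 0.42
NOT s = 1 − 0.65 = 0.35
(NOT p AND NOT p) OR NOT s = max(a, b) on (0.42, 0.35) = 0.42

0.42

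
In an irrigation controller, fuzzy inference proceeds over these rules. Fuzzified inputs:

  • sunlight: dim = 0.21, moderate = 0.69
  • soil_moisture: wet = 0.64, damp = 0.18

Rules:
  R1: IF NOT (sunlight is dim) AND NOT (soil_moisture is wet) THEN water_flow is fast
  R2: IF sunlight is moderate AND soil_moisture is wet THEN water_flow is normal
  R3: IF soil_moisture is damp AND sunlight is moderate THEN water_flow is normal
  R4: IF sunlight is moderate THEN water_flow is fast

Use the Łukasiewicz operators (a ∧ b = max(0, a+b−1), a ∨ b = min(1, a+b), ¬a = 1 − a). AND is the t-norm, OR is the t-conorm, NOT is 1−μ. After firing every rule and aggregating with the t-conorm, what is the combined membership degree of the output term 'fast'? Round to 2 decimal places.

R1: ¬dim=1−0.21=0.79, ¬wet=1−0.64=0.36; AND[max(0, a+b−1)] → w = 0.15
R2: moderate=0.69, wet=0.64; AND[max(0, a+b−1)] → w = 0.33
R3: damp=0.18, moderate=0.69; AND[max(0, a+b−1)] → w = 0.00
R4: moderate=0.69 → w = 0.69
Rules with consequent 'fast': {R1, R4} → strengths 0.15, 0.69
Aggregate via t-conorm [min(1, a+b)]: 0.84

0.84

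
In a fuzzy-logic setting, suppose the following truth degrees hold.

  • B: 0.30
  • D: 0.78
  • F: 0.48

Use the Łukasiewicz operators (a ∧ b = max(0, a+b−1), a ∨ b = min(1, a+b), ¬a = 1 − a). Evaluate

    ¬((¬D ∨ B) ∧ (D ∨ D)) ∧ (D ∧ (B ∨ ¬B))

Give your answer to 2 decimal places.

0.26

¬D = 1 − 0.78 = 0.22
¬D ∨ B = min(1, a+b) on (0.22, 0.30) = 0.52
D ∨ D = min(1, a+b) on (0.78, 0.78) = 1.00
(¬D ∨ B) ∧ (D ∨ D) = max(0, a+b−1) on (0.52, 1.00) = 0.52
¬((¬D ∨ B) ∧ (D ∨ D)) = 1 − 0.52 = 0.48
¬B = 1 − 0.30 = 0.70
B ∨ ¬B = min(1, a+b) on (0.30, 0.70) = 1.00
D ∧ (B ∨ ¬B) = max(0, a+b−1) on (0.78, 1.00) = 0.78
¬((¬D ∨ B) ∧ (D ∨ D)) ∧ (D ∧ (B ∨ ¬B)) = max(0, a+b−1) on (0.48, 0.78) = 0.26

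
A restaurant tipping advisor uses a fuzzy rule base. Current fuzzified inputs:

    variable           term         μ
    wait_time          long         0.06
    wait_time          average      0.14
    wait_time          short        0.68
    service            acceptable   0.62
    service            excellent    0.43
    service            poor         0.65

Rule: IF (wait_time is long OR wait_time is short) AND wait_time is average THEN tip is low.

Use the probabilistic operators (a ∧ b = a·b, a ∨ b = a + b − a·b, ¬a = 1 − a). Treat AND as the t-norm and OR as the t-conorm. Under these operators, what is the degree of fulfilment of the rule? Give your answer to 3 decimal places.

firing strength: (long=0.06 OR short=0.68) = 0.6992; AND[a·b] with average=0.14 → w = 0.0979

0.098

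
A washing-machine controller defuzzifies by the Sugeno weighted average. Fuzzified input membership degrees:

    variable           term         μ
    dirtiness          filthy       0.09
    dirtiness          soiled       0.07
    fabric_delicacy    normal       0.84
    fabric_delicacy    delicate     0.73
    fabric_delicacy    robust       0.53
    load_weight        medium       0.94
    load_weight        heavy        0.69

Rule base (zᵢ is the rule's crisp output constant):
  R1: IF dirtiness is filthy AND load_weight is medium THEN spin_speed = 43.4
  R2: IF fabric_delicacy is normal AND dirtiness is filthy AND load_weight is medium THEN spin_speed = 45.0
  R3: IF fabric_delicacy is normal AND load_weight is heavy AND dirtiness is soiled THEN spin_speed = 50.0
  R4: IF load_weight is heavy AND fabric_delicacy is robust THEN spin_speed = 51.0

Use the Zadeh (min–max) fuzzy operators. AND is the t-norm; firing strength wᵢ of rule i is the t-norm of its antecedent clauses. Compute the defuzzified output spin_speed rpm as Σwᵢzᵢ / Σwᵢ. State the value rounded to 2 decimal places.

49.34

R1 (z=43.4): filthy=0.09, medium=0.94; AND[min(a, b)] → w = 0.09
R2 (z=45.0): normal=0.84, filthy=0.09, medium=0.94; AND[min(a, b)] → w = 0.09
R3 (z=50.0): normal=0.84, heavy=0.69, soiled=0.07; AND[min(a, b)] → w = 0.07
R4 (z=51.0): heavy=0.69, robust=0.53; AND[min(a, b)] → w = 0.53
Weighted average = (0.09·43.4 + 0.09·45.0 + 0.07·50.0 + 0.53·51.0) / (0.09 + 0.09 + 0.07 + 0.53)
  = 38.4860 / 0.7800 = 49.34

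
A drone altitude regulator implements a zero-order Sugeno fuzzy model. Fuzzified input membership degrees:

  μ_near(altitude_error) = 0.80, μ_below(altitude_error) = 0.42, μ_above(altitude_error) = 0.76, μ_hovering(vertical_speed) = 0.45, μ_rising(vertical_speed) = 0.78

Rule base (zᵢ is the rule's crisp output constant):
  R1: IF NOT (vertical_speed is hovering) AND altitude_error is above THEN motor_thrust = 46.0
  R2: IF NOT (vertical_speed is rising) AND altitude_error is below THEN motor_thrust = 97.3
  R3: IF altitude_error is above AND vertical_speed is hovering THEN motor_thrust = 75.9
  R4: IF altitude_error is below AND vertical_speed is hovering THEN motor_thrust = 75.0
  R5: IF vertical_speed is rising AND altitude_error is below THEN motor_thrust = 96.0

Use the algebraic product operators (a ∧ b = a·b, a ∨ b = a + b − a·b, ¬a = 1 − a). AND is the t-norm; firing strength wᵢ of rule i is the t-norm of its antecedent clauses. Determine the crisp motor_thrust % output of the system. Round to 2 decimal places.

72.90

R1 (z=46.0): ¬hovering=1−0.45=0.55, above=0.76; AND[a·b] → w = 0.4180
R2 (z=97.3): ¬rising=1−0.78=0.22, below=0.42; AND[a·b] → w = 0.0924
R3 (z=75.9): above=0.76, hovering=0.45; AND[a·b] → w = 0.3420
R4 (z=75.0): below=0.42, hovering=0.45; AND[a·b] → w = 0.1890
R5 (z=96.0): rising=0.78, below=0.42; AND[a·b] → w = 0.3276
Weighted average = (0.4180·46.0 + 0.0924·97.3 + 0.3420·75.9 + 0.1890·75.0 + 0.3276·96.0) / (0.4180 + 0.0924 + 0.3420 + 0.1890 + 0.3276)
  = 99.8009 / 1.3690 = 72.90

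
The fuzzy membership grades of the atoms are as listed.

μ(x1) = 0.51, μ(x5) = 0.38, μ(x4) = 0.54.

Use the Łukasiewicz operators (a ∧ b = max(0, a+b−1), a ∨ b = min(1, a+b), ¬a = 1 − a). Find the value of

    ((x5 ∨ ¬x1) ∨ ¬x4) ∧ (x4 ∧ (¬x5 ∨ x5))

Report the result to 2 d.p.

0.54

¬x1 = 1 − 0.51 = 0.49
x5 ∨ ¬x1 = min(1, a+b) on (0.38, 0.49) = 0.87
¬x4 = 1 − 0.54 = 0.46
(x5 ∨ ¬x1) ∨ ¬x4 = min(1, a+b) on (0.87, 0.46) = 1.00
¬x5 = 1 − 0.38 = 0.62
¬x5 ∨ x5 = min(1, a+b) on (0.62, 0.38) = 1.00
x4 ∧ (¬x5 ∨ x5) = max(0, a+b−1) on (0.54, 1.00) = 0.54
((x5 ∨ ¬x1) ∨ ¬x4) ∧ (x4 ∧ (¬x5 ∨ x5)) = max(0, a+b−1) on (1.00, 0.54) = 0.54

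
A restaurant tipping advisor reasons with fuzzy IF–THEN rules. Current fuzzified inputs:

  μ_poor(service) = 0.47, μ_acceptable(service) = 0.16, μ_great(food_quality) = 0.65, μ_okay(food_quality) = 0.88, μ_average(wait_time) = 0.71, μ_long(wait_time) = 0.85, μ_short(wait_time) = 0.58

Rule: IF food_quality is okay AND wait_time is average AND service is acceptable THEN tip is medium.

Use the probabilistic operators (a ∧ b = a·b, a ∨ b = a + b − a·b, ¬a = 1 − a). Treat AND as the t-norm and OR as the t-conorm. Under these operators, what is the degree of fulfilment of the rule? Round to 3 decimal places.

0.100

firing strength: okay=0.88, average=0.71, acceptable=0.16; AND[a·b] → w = 0.1000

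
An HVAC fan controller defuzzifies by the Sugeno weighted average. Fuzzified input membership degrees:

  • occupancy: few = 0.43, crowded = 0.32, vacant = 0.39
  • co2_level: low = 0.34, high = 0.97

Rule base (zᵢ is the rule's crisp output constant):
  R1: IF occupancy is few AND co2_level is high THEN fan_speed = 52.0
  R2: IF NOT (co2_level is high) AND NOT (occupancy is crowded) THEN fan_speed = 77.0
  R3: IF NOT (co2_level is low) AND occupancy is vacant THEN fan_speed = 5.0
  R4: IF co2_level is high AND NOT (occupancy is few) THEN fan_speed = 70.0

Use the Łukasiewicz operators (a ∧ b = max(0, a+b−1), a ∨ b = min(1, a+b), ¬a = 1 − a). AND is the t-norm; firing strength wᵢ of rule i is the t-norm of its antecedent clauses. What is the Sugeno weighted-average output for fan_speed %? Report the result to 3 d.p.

R1 (z=52.0): few=0.43, high=0.97; AND[max(0, a+b−1)] → w = 0.40
R2 (z=77.0): ¬high=1−0.97=0.03, ¬crowded=1−0.32=0.68; AND[max(0, a+b−1)] → w = 0.00
R3 (z=5.0): ¬low=1−0.34=0.66, vacant=0.39; AND[max(0, a+b−1)] → w = 0.05
R4 (z=70.0): high=0.97, ¬few=1−0.43=0.57; AND[max(0, a+b−1)] → w = 0.54
Weighted average = (0.40·52.0 + 0.00·77.0 + 0.05·5.0 + 0.54·70.0) / (0.40 + 0.00 + 0.05 + 0.54)
  = 58.8500 / 0.9900 = 59.444

59.444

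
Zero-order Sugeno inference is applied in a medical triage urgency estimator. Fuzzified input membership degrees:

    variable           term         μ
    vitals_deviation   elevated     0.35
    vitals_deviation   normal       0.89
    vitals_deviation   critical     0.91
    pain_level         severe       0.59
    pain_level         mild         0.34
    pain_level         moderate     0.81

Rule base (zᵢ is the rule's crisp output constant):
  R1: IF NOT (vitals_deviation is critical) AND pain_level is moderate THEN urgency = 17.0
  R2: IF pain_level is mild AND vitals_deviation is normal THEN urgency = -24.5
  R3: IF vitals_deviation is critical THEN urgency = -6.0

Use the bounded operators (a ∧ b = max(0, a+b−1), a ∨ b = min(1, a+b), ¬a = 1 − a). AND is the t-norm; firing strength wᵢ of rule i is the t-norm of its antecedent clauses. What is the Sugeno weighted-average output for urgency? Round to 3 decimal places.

-9.732

R1 (z=17.0): ¬critical=1−0.91=0.09, moderate=0.81; AND[max(0, a+b−1)] → w = 0.00
R2 (z=-24.5): mild=0.34, normal=0.89; AND[max(0, a+b−1)] → w = 0.23
R3 (z=-6.0): critical=0.91 → w = 0.91
Weighted average = (0.00·17.0 + 0.23·-24.5 + 0.91·-6.0) / (0.00 + 0.23 + 0.91)
  = -11.0950 / 1.1400 = -9.732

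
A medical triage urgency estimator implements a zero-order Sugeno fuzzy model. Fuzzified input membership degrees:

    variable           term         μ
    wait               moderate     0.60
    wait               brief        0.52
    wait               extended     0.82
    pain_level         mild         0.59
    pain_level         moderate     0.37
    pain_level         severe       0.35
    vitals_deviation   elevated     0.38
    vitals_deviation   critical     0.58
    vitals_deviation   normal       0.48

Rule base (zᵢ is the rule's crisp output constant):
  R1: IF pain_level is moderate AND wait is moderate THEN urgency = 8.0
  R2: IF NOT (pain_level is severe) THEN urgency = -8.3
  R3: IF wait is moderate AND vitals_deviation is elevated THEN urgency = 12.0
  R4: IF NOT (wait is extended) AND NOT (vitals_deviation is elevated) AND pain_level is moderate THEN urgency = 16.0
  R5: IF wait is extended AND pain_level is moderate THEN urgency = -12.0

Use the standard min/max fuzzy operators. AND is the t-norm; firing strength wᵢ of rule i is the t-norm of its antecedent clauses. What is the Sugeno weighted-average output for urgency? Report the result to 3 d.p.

R1 (z=8.0): moderate=0.37, moderate=0.60; AND[min(a, b)] → w = 0.37
R2 (z=-8.3): ¬severe=1−0.35=0.65 → w = 0.65
R3 (z=12.0): moderate=0.60, elevated=0.38; AND[min(a, b)] → w = 0.38
R4 (z=16.0): ¬extended=1−0.82=0.18, ¬elevated=1−0.38=0.62, moderate=0.37; AND[min(a, b)] → w = 0.18
R5 (z=-12.0): extended=0.82, moderate=0.37; AND[min(a, b)] → w = 0.37
Weighted average = (0.37·8.0 + 0.65·-8.3 + 0.38·12.0 + 0.18·16.0 + 0.37·-12.0) / (0.37 + 0.65 + 0.38 + 0.18 + 0.37)
  = 0.5650 / 1.9500 = 0.290

0.290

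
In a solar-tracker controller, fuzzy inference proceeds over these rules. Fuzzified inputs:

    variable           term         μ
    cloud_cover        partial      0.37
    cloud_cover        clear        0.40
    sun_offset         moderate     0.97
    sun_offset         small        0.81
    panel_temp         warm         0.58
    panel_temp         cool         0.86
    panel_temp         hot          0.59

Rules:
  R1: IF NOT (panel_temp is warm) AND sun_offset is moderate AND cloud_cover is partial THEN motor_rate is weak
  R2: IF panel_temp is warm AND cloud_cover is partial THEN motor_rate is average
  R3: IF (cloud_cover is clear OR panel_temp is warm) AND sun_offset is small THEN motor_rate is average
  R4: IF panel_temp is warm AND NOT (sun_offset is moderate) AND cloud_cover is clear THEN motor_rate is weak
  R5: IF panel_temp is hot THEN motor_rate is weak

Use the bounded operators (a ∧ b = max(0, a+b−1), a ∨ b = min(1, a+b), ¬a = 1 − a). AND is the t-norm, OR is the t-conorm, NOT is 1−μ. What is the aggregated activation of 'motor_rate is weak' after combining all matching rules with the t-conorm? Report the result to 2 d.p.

R1: ¬warm=1−0.58=0.42, moderate=0.97, partial=0.37; AND[max(0, a+b−1)] → w = 0.00
R2: warm=0.58, partial=0.37; AND[max(0, a+b−1)] → w = 0.00
R3: (clear=0.40 OR warm=0.58) = 0.98; AND[max(0, a+b−1)] with small=0.81 → w = 0.79
R4: warm=0.58, ¬moderate=1−0.97=0.03, clear=0.40; AND[max(0, a+b−1)] → w = 0.00
R5: hot=0.59 → w = 0.59
Rules with consequent 'weak': {R1, R4, R5} → strengths 0.00, 0.00, 0.59
Aggregate via t-conorm [min(1, a+b)]: 0.59

0.59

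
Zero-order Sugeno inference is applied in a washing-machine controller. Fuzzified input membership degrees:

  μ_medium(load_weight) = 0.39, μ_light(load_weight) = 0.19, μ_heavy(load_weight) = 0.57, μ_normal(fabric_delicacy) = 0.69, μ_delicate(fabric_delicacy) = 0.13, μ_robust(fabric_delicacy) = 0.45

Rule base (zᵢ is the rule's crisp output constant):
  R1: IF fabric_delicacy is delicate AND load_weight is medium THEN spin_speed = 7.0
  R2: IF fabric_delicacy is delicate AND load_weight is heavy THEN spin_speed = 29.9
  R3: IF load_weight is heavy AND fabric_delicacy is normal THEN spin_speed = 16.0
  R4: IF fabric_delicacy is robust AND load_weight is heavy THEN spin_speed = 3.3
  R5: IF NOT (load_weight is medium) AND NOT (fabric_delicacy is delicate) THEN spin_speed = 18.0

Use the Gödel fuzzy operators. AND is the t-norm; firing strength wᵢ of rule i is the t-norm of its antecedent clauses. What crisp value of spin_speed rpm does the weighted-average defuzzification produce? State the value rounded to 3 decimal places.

13.959

R1 (z=7.0): delicate=0.13, medium=0.39; AND[min(a, b)] → w = 0.13
R2 (z=29.9): delicate=0.13, heavy=0.57; AND[min(a, b)] → w = 0.13
R3 (z=16.0): heavy=0.57, normal=0.69; AND[min(a, b)] → w = 0.57
R4 (z=3.3): robust=0.45, heavy=0.57; AND[min(a, b)] → w = 0.45
R5 (z=18.0): ¬medium=1−0.39=0.61, ¬delicate=1−0.13=0.87; AND[min(a, b)] → w = 0.61
Weighted average = (0.13·7.0 + 0.13·29.9 + 0.57·16.0 + 0.45·3.3 + 0.61·18.0) / (0.13 + 0.13 + 0.57 + 0.45 + 0.61)
  = 26.3820 / 1.8900 = 13.959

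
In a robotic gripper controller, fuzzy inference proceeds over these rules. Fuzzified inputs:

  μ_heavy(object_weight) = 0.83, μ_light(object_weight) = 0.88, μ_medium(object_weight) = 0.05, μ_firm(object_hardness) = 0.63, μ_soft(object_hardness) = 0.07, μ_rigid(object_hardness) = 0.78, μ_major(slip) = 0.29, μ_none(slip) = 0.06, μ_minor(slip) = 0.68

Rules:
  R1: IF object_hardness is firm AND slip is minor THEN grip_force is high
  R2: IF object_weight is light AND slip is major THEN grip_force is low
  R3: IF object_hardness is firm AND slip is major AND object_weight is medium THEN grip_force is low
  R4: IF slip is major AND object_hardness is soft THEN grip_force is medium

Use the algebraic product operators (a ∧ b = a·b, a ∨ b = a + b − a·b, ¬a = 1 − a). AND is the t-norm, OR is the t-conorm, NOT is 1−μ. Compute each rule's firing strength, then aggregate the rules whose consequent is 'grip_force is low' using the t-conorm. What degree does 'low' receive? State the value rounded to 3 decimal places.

0.262

R1: firm=0.63, minor=0.68; AND[a·b] → w = 0.4284
R2: light=0.88, major=0.29; AND[a·b] → w = 0.2552
R3: firm=0.63, major=0.29, medium=0.05; AND[a·b] → w = 0.0091
R4: major=0.29, soft=0.07; AND[a·b] → w = 0.0203
Rules with consequent 'low': {R2, R3} → strengths 0.2552, 0.0091
Aggregate via t-conorm [a + b − a·b]: 0.2620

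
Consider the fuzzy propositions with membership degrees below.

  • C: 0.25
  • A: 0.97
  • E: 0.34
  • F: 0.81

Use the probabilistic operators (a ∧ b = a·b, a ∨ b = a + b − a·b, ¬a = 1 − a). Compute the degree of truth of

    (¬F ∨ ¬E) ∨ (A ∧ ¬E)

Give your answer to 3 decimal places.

0.901

¬F = 1 − 0.8100 = 0.1900
¬E = 1 − 0.3400 = 0.6600
¬F ∨ ¬E = a + b − a·b on (0.1900, 0.6600) = 0.7246
¬E = 1 − 0.3400 = 0.6600
A ∧ ¬E = a·b on (0.9700, 0.6600) = 0.6402
(¬F ∨ ¬E) ∨ (A ∧ ¬E) = a + b − a·b on (0.7246, 0.6402) = 0.9009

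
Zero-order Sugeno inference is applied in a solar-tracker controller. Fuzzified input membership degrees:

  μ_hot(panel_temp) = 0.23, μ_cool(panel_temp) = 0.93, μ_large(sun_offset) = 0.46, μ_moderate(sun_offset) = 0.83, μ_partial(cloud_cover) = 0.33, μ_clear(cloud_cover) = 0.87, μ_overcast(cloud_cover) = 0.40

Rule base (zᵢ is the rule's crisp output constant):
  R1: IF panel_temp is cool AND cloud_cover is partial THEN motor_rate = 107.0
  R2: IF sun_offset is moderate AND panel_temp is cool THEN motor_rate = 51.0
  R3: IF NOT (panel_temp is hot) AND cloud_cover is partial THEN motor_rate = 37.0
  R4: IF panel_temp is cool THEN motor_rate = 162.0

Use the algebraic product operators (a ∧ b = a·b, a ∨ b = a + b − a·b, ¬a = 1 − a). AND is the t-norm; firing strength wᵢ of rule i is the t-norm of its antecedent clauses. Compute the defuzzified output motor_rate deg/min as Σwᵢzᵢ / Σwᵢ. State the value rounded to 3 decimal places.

102.641

R1 (z=107.0): cool=0.93, partial=0.33; AND[a·b] → w = 0.3069
R2 (z=51.0): moderate=0.83, cool=0.93; AND[a·b] → w = 0.7719
R3 (z=37.0): ¬hot=1−0.23=0.77, partial=0.33; AND[a·b] → w = 0.2541
R4 (z=162.0): cool=0.93 → w = 0.9300
Weighted average = (0.3069·107.0 + 0.7719·51.0 + 0.2541·37.0 + 0.9300·162.0) / (0.3069 + 0.7719 + 0.2541 + 0.9300)
  = 232.2669 / 2.2629 = 102.641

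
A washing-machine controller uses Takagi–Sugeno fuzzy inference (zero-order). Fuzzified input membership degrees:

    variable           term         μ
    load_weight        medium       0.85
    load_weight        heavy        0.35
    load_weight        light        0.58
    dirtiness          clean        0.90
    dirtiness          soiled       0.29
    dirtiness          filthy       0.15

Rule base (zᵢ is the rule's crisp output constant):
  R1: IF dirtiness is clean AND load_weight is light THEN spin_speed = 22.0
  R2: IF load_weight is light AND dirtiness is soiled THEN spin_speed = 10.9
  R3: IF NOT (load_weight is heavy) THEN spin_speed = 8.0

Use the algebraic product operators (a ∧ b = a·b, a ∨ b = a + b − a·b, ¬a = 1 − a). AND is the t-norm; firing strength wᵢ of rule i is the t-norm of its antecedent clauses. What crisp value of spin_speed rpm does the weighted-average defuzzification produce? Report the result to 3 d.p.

13.817

R1 (z=22.0): clean=0.90, light=0.58; AND[a·b] → w = 0.5220
R2 (z=10.9): light=0.58, soiled=0.29; AND[a·b] → w = 0.1682
R3 (z=8.0): ¬heavy=1−0.35=0.65 → w = 0.6500
Weighted average = (0.5220·22.0 + 0.1682·10.9 + 0.6500·8.0) / (0.5220 + 0.1682 + 0.6500)
  = 18.5174 / 1.3402 = 13.817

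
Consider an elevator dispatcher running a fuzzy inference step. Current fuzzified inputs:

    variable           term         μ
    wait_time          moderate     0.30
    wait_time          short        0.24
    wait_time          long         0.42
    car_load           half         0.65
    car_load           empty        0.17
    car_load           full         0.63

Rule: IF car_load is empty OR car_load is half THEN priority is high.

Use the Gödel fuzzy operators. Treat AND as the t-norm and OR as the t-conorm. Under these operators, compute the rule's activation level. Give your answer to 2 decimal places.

firing strength: empty=0.17, half=0.65; OR[max(a, b)] → w = 0.65

0.65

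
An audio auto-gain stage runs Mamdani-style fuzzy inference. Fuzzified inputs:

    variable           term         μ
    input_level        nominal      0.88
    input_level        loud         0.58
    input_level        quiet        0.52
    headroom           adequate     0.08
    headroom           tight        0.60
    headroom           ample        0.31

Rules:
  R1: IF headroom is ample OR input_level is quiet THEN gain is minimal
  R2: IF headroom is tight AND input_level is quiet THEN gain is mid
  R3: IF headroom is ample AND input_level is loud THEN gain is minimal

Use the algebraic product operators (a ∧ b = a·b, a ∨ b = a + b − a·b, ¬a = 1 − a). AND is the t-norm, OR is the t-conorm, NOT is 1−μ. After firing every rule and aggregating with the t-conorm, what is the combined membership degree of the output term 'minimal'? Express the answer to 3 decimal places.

0.728

R1: ample=0.31, quiet=0.52; OR[a + b − a·b] → w = 0.6688
R2: tight=0.60, quiet=0.52; AND[a·b] → w = 0.3120
R3: ample=0.31, loud=0.58; AND[a·b] → w = 0.1798
Rules with consequent 'minimal': {R1, R3} → strengths 0.6688, 0.1798
Aggregate via t-conorm [a + b − a·b]: 0.7283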